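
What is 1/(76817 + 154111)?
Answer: 1/230928 ≈ 4.3304e-6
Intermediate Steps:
1/(76817 + 154111) = 1/230928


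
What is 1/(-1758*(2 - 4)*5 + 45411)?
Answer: 1/62991 ≈ 1.5875e-5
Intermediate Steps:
1/(-1758*(2 - 4)*5 + 45411) = 1/(-(-3516)*5 + 45411) = 1/(-1758*(-10) + 45411) = 1/(17580 + 45411) = 1/62991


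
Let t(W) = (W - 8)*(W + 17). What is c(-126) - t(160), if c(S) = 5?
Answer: -26899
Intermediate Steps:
t(W) = (-8 + W)*(17 + W)
c(-126) - t(160) = 5 - (-136 + 160² + 9*160) = 5 - (-136 + 25600 + 1440) = 5 - 1*26904 = 5 - 26904 = -26899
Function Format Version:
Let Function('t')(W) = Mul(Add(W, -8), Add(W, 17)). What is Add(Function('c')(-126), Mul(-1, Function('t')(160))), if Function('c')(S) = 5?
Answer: -26899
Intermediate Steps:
Function('t')(W) = Mul(Add(-8, W), Add(17, W))
Add(Function('c')(-126), Mul(-1, Function('t')(160))) = Add(5, Mul(-1, Add(-136, Pow(160, 2), Mul(9, 160)))) = Add(5, Mul(-1, Add(-136, 25600, 1440))) = Add(5, Mul(-1, 26904)) = Add(5, -26904) = -26899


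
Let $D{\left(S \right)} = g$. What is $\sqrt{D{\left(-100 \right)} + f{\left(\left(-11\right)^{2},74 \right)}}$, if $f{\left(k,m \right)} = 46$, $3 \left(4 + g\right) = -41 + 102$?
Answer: $\frac{\sqrt{561}}{3} \approx 7.8951$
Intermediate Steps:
$g = \frac{49}{3}$ ($g = -4 + \frac{-41 + 102}{3} = -4 + \frac{1}{3} \cdot 61 = -4 + \frac{61}{3} = \frac{49}{3} \approx 16.333$)
$D{\left(S \right)} = \frac{49}{3}$
$\sqrt{D{\left(-100 \right)} + f{\left(\left(-11\right)^{2},74 \right)}} = \sqrt{\frac{49}{3} + 46} = \sqrt{\frac{187}{3}} = \frac{\sqrt{561}}{3}$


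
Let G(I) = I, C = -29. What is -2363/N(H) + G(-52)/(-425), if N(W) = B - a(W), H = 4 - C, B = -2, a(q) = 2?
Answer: 1004483/1700 ≈ 590.87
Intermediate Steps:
H = 33 (H = 4 - 1*(-29) = 4 + 29 = 33)
N(W) = -4 (N(W) = -2 - 1*2 = -2 - 2 = -4)
-2363/N(H) + G(-52)/(-425) = -2363/(-4) - 52/(-425) = -2363*(-1/4) - 52*(-1/425) = 2363/4 + 52/425 = 1004483/1700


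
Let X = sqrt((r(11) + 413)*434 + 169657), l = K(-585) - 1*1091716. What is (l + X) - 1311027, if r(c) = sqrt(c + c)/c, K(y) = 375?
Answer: -2402368 + sqrt(42216779 + 4774*sqrt(22))/11 ≈ -2.4018e+6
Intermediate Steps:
r(c) = sqrt(2)/sqrt(c) (r(c) = sqrt(2*c)/c = (sqrt(2)*sqrt(c))/c = sqrt(2)/sqrt(c))
l = -1091341 (l = 375 - 1*1091716 = 375 - 1091716 = -1091341)
X = sqrt(348899 + 434*sqrt(22)/11) (X = sqrt((sqrt(2)/sqrt(11) + 413)*434 + 169657) = sqrt((sqrt(2)*(sqrt(11)/11) + 413)*434 + 169657) = sqrt((sqrt(22)/11 + 413)*434 + 169657) = sqrt((413 + sqrt(22)/11)*434 + 169657) = sqrt((179242 + 434*sqrt(22)/11) + 169657) = sqrt(348899 + 434*sqrt(22)/11) ≈ 590.83)
(l + X) - 1311027 = (-1091341 + sqrt(42216779 + 4774*sqrt(22))/11) - 1311027 = -2402368 + sqrt(42216779 + 4774*sqrt(22))/11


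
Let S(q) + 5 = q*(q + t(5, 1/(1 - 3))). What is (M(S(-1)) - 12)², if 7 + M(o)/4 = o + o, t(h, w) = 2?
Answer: 7744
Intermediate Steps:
S(q) = -5 + q*(2 + q) (S(q) = -5 + q*(q + 2) = -5 + q*(2 + q))
M(o) = -28 + 8*o (M(o) = -28 + 4*(o + o) = -28 + 4*(2*o) = -28 + 8*o)
(M(S(-1)) - 12)² = ((-28 + 8*(-5 + (-1)² + 2*(-1))) - 12)² = ((-28 + 8*(-5 + 1 - 2)) - 12)² = ((-28 + 8*(-6)) - 12)² = ((-28 - 48) - 12)² = (-76 - 12)² = (-88)² = 7744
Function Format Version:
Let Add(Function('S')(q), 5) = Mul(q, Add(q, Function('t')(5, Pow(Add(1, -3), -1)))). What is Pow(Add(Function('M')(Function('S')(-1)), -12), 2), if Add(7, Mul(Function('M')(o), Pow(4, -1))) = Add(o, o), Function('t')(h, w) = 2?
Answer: 7744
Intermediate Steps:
Function('S')(q) = Add(-5, Mul(q, Add(2, q))) (Function('S')(q) = Add(-5, Mul(q, Add(q, 2))) = Add(-5, Mul(q, Add(2, q))))
Function('M')(o) = Add(-28, Mul(8, o)) (Function('M')(o) = Add(-28, Mul(4, Add(o, o))) = Add(-28, Mul(4, Mul(2, o))) = Add(-28, Mul(8, o)))
Pow(Add(Function('M')(Function('S')(-1)), -12), 2) = Pow(Add(Add(-28, Mul(8, Add(-5, Pow(-1, 2), Mul(2, -1)))), -12), 2) = Pow(Add(Add(-28, Mul(8, Add(-5, 1, -2))), -12), 2) = Pow(Add(Add(-28, Mul(8, -6)), -12), 2) = Pow(Add(Add(-28, -48), -12), 2) = Pow(Add(-76, -12), 2) = Pow(-88, 2) = 7744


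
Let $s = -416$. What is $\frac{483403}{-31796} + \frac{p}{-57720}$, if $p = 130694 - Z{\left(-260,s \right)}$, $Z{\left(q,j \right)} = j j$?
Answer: $- \frac{829846219}{57352035} \approx -14.469$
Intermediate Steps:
$Z{\left(q,j \right)} = j^{2}$
$p = -42362$ ($p = 130694 - \left(-416\right)^{2} = 130694 - 173056 = -42362$)
$\frac{483403}{-31796} + \frac{p}{-57720} = \frac{483403}{-31796} - \frac{42362}{-57720} = 483403 \left(- \frac{1}{31796}\right) - - \frac{21181}{28860} = - \frac{483403}{31796} + \frac{21181}{28860} = - \frac{829846219}{57352035}$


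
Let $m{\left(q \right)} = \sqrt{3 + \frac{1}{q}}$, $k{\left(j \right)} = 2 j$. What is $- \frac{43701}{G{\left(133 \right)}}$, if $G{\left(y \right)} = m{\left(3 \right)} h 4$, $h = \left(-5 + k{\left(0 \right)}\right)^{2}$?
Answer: $- \frac{43701 \sqrt{30}}{1000} \approx -239.36$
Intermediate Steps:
$h = 25$ ($h = \left(-5 + 2 \cdot 0\right)^{2} = \left(-5 + 0\right)^{2} = \left(-5\right)^{2} = 25$)
$G{\left(y \right)} = \frac{100 \sqrt{30}}{3}$ ($G{\left(y \right)} = \sqrt{3 + \frac{1}{3}} \cdot 25 \cdot 4 = \sqrt{\frac{10}{3}} \cdot 25 \cdot 4 = \frac{\sqrt{30}}{3} \cdot 25 \cdot 4 = \frac{25 \sqrt{30}}{3} \cdot 4 = \frac{100 \sqrt{30}}{3}$)
$- \frac{43701}{G{\left(133 \right)}} = - \frac{43701}{\frac{100}{3} \sqrt{30}} = - 43701 \frac{\sqrt{30}}{1000} = - \frac{43701 \sqrt{30}}{1000}$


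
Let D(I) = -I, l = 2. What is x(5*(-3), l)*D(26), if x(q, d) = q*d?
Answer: 780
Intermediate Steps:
x(q, d) = d*q
x(5*(-3), l)*D(26) = (2*(5*(-3)))*(-1*26) = (2*(-15))*(-26) = -30*(-26) = 780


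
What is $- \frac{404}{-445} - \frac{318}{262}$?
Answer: $- \frac{17831}{58295} \approx -0.30588$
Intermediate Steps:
$- \frac{404}{-445} - \frac{318}{262} = \left(-404\right) \left(- \frac{1}{445}\right) - \frac{159}{131} = \frac{404}{445} - \frac{159}{131} = - \frac{17831}{58295}$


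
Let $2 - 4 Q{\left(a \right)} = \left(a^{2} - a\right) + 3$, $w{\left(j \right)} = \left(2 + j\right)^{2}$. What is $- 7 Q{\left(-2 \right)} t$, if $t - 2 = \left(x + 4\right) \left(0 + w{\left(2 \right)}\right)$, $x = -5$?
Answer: $- \frac{343}{2} \approx -171.5$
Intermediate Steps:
$Q{\left(a \right)} = - \frac{1}{4} - \frac{a^{2}}{4} + \frac{a}{4}$ ($Q{\left(a \right)} = \frac{1}{2} - \frac{\left(a^{2} - a\right) + 3}{4} = \frac{1}{2} - \frac{3 + a^{2} - a}{4} = \frac{1}{2} - \left(\frac{3}{4} - \frac{a}{4} + \frac{a^{2}}{4}\right) = - \frac{1}{4} - \frac{a^{2}}{4} + \frac{a}{4}$)
$t = -14$ ($t = 2 + \left(-5 + 4\right) \left(0 + \left(2 + 2\right)^{2}\right) = 2 - \left(0 + 4^{2}\right) = 2 - \left(0 + 16\right) = 2 - 16 = -14$)
$- 7 Q{\left(-2 \right)} t = - 7 \left(- \frac{1}{4} - \frac{\left(-2\right)^{2}}{4} + \frac{1}{4} \left(-2\right)\right) \left(-14\right) = - 7 \left(- \frac{1}{4} - 1 - \frac{1}{2}\right) \left(-14\right) = \left(-7\right) \left(- \frac{7}{4}\right) \left(-14\right) = \frac{49}{4} \left(-14\right) = - \frac{343}{2}$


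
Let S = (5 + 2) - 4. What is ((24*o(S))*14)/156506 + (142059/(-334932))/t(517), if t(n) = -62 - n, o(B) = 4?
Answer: 6734979283/722631531804 ≈ 0.0093201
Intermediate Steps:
S = 3 (S = 7 - 4 = 3)
((24*o(S))*14)/156506 + (142059/(-334932))/t(517) = ((24*4)*14)/156506 + (142059/(-334932))/(-62 - 1*517) = (96*14)*(1/156506) + (142059*(-1/334932))/(-62 - 517) = 1344*(1/156506) - 47353/111644/(-579) = 96/11179 - 47353/111644*(-1/579) = 96/11179 + 47353/64641876 = 6734979283/722631531804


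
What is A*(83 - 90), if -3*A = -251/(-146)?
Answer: 1757/438 ≈ 4.0114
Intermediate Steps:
A = -251/438 (A = -(-251)/(3*(-146)) = -(-251)*(-1)/(3*146) = -⅓*251/146 = -251/438 ≈ -0.57306)
A*(83 - 90) = -251*(83 - 90)/438 = -251/438*(-7) = 1757/438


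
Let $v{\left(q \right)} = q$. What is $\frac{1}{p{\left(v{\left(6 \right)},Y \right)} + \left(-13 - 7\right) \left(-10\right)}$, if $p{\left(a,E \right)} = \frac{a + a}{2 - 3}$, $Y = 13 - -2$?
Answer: $\frac{1}{188} \approx 0.0053191$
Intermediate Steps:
$Y = 15$ ($Y = 13 + 2 = 15$)
$p{\left(a,E \right)} = - 2 a$ ($p{\left(a,E \right)} = \frac{2 a}{-1} = 2 a \left(-1\right) = - 2 a$)
$\frac{1}{p{\left(v{\left(6 \right)},Y \right)} + \left(-13 - 7\right) \left(-10\right)} = \frac{1}{\left(-2\right) 6 + \left(-13 - 7\right) \left(-10\right)} = \frac{1}{-12 - -200} = \frac{1}{-12 + 200} = \frac{1}{188}$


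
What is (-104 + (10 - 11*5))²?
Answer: 22201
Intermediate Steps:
(-104 + (10 - 11*5))² = (-104 + (10 - 55))² = (-104 - 45)² = (-149)² = 22201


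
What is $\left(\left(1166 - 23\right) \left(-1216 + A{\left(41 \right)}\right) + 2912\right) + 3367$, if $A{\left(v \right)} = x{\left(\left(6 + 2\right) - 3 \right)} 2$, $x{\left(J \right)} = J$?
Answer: $-1372179$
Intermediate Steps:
$A{\left(v \right)} = 10$ ($A{\left(v \right)} = \left(\left(6 + 2\right) - 3\right) 2 = \left(8 - 3\right) 2 = 5 \cdot 2 = 10$)
$\left(\left(1166 - 23\right) \left(-1216 + A{\left(41 \right)}\right) + 2912\right) + 3367 = \left(\left(1166 - 23\right) \left(-1216 + 10\right) + 2912\right) + 3367 = \left(1143 \left(-1206\right) + 2912\right) + 3367 = \left(-1378458 + 2912\right) + 3367 = -1375546 + 3367 = -1372179$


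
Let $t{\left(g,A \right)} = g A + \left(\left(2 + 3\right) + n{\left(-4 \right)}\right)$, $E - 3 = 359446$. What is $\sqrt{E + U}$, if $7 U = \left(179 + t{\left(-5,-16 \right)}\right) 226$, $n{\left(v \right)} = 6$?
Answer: $\frac{\sqrt{18040141}}{7} \approx 606.77$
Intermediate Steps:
$E = 359449$ ($E = 3 + 359446 = 359449$)
$t{\left(g,A \right)} = 11 + A g$ ($t{\left(g,A \right)} = g A + \left(\left(2 + 3\right) + 6\right) = A g + \left(5 + 6\right) = A g + 11 = 11 + A g$)
$U = \frac{61020}{7}$ ($U = \frac{\left(179 + \left(11 - -80\right)\right) 226}{7} = \frac{\left(179 + \left(11 + 80\right)\right) 226}{7} = \frac{\left(179 + 91\right) 226}{7} = \frac{270 \cdot 226}{7} = \frac{1}{7} \cdot 61020 = \frac{61020}{7} \approx 8717.1$)
$\sqrt{E + U} = \sqrt{359449 + \frac{61020}{7}} = \sqrt{\frac{2577163}{7}} = \frac{\sqrt{18040141}}{7}$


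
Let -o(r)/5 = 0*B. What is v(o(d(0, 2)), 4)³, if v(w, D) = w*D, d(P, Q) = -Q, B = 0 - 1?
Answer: 0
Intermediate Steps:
B = -1
o(r) = 0 (o(r) = -0*(-1) = -5*0 = 0)
v(w, D) = D*w
v(o(d(0, 2)), 4)³ = (4*0)³ = 0³ = 0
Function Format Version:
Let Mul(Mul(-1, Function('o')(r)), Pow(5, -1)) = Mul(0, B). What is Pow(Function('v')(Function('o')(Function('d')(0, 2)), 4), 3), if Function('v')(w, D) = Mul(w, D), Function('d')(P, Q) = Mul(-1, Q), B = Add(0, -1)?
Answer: 0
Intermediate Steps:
B = -1
Function('o')(r) = 0 (Function('o')(r) = Mul(-5, Mul(0, -1)) = Mul(-5, 0) = 0)
Function('v')(w, D) = Mul(D, w)
Pow(Function('v')(Function('o')(Function('d')(0, 2)), 4), 3) = Pow(Mul(4, 0), 3) = Pow(0, 3) = 0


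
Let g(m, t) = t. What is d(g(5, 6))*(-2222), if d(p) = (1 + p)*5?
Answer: -77770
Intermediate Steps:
d(p) = 5 + 5*p
d(g(5, 6))*(-2222) = (5 + 5*6)*(-2222) = (5 + 30)*(-2222) = 35*(-2222) = -77770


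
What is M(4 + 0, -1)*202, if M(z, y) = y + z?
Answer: 606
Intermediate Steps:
M(4 + 0, -1)*202 = (-1 + (4 + 0))*202 = (-1 + 4)*202 = 3*202 = 606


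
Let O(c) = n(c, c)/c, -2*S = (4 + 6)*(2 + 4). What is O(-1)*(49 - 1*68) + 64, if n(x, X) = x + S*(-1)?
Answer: 615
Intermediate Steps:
S = -30 (S = -(4 + 6)*(2 + 4)/2 = -5*6 = -1/2*60 = -30)
n(x, X) = 30 + x (n(x, X) = x - 30*(-1) = x + 30 = 30 + x)
O(c) = (30 + c)/c
O(-1)*(49 - 1*68) + 64 = ((30 - 1)/(-1))*(49 - 1*68) + 64 = (-1*29)*(49 - 68) + 64 = -29*(-19) + 64 = 551 + 64 = 615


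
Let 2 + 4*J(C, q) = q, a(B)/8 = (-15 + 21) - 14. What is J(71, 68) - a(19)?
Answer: 161/2 ≈ 80.500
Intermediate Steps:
a(B) = -64 (a(B) = 8*((-15 + 21) - 14) = 8*(6 - 14) = 8*(-8) = -64)
J(C, q) = -1/2 + q/4
J(71, 68) - a(19) = (-1/2 + (1/4)*68) - 1*(-64) = (-1/2 + 17) + 64 = 33/2 + 64 = 161/2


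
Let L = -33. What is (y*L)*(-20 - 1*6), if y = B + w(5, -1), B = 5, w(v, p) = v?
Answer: 8580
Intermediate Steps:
y = 10 (y = 5 + 5 = 10)
(y*L)*(-20 - 1*6) = (10*(-33))*(-20 - 1*6) = -330*(-20 - 6) = -330*(-26) = 8580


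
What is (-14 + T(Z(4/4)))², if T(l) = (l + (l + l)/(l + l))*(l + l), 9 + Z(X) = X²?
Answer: 9604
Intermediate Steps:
Z(X) = -9 + X²
T(l) = 2*l*(1 + l) (T(l) = (l + (2*l)/((2*l)))*(2*l) = (l + (2*l)*(1/(2*l)))*(2*l) = (l + 1)*(2*l) = (1 + l)*(2*l) = 2*l*(1 + l))
(-14 + T(Z(4/4)))² = (-14 + 2*(-9 + (4/4)²)*(1 + (-9 + (4/4)²)))² = (-14 + 2*(-9 + (4*(¼))²)*(1 + (-9 + (4*(¼))²)))² = (-14 + 2*(-9 + 1²)*(1 + (-9 + 1²)))² = (-14 + 2*(-9 + 1)*(1 + (-9 + 1)))² = (-14 + 2*(-8)*(1 - 8))² = (-14 + 2*(-8)*(-7))² = (-14 + 112)² = 98² = 9604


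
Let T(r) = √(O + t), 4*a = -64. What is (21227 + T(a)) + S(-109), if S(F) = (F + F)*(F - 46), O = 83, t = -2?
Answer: 55026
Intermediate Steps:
a = -16 (a = (¼)*(-64) = -16)
S(F) = 2*F*(-46 + F) (S(F) = (2*F)*(-46 + F) = 2*F*(-46 + F))
T(r) = 9 (T(r) = √(83 - 2) = √81 = 9)
(21227 + T(a)) + S(-109) = (21227 + 9) + 2*(-109)*(-46 - 109) = 21236 + 2*(-109)*(-155) = 21236 + 33790 = 55026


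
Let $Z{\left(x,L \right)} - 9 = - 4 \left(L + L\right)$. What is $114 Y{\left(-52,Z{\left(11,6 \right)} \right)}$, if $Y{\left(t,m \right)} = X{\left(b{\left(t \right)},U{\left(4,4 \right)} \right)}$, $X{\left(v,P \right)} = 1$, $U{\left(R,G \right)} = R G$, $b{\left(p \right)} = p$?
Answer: $114$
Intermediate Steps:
$Z{\left(x,L \right)} = 9 - 8 L$ ($Z{\left(x,L \right)} = 9 - 4 \left(L + L\right) = 9 - 4 \cdot 2 L = 9 - 8 L$)
$U{\left(R,G \right)} = G R$
$Y{\left(t,m \right)} = 1$
$114 Y{\left(-52,Z{\left(11,6 \right)} \right)} = 114 \cdot 1 = 114$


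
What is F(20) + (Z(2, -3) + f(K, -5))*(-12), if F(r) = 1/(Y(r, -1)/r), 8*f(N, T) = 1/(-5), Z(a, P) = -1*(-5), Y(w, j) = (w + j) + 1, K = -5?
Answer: -587/10 ≈ -58.700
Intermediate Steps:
Y(w, j) = 1 + j + w (Y(w, j) = (j + w) + 1 = 1 + j + w)
Z(a, P) = 5
f(N, T) = -1/40 (f(N, T) = (1/8)/(-5) = (1/8)*(-1/5) = -1/40)
F(r) = 1 (F(r) = 1/((1 - 1 + r)/r) = 1/(r/r) = 1/1 = 1)
F(20) + (Z(2, -3) + f(K, -5))*(-12) = 1 + (5 - 1/40)*(-12) = 1 + (199/40)*(-12) = 1 - 597/10 = -587/10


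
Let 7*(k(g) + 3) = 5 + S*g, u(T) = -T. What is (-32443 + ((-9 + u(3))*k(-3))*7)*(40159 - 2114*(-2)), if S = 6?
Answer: -1421937545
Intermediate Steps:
k(g) = -16/7 + 6*g/7 (k(g) = -3 + (5 + 6*g)/7 = -3 + (5/7 + 6*g/7) = -16/7 + 6*g/7)
(-32443 + ((-9 + u(3))*k(-3))*7)*(40159 - 2114*(-2)) = (-32443 + ((-9 - 1*3)*(-16/7 + (6/7)*(-3)))*7)*(40159 - 2114*(-2)) = (-32443 + ((-9 - 3)*(-16/7 - 18/7))*7)*(40159 + 4228) = (-32443 - 12*(-34/7)*7)*44387 = (-32443 + (408/7)*7)*44387 = (-32443 + 408)*44387 = -32035*44387 = -1421937545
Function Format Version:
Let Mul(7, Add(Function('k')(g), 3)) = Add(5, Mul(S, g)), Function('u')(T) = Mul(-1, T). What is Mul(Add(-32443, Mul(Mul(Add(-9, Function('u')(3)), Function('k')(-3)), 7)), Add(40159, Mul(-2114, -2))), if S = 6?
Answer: -1421937545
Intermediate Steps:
Function('k')(g) = Add(Rational(-16, 7), Mul(Rational(6, 7), g)) (Function('k')(g) = Add(-3, Mul(Rational(1, 7), Add(5, Mul(6, g)))) = Add(-3, Add(Rational(5, 7), Mul(Rational(6, 7), g))) = Add(Rational(-16, 7), Mul(Rational(6, 7), g)))
Mul(Add(-32443, Mul(Mul(Add(-9, Function('u')(3)), Function('k')(-3)), 7)), Add(40159, Mul(-2114, -2))) = Mul(Add(-32443, Mul(Mul(Add(-9, Mul(-1, 3)), Add(Rational(-16, 7), Mul(Rational(6, 7), -3))), 7)), Add(40159, Mul(-2114, -2))) = Mul(Add(-32443, Mul(Mul(Add(-9, -3), Add(Rational(-16, 7), Rational(-18, 7))), 7)), Add(40159, 4228)) = Mul(Add(-32443, Mul(Mul(-12, Rational(-34, 7)), 7)), 44387) = Mul(Add(-32443, Mul(Rational(408, 7), 7)), 44387) = Mul(Add(-32443, 408), 44387) = Mul(-32035, 44387) = -1421937545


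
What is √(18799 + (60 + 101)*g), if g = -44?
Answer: √11715 ≈ 108.24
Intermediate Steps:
√(18799 + (60 + 101)*g) = √(18799 + (60 + 101)*(-44)) = √(18799 + 161*(-44)) = √(18799 - 7084) = √11715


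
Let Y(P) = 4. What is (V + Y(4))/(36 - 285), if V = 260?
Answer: -88/83 ≈ -1.0602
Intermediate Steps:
(V + Y(4))/(36 - 285) = (260 + 4)/(36 - 285) = 264/(-249) = 264*(-1/249) = -88/83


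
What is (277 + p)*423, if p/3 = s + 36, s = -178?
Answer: -63027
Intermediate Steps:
p = -426 (p = 3*(-178 + 36) = 3*(-142) = -426)
(277 + p)*423 = (277 - 426)*423 = -149*423 = -63027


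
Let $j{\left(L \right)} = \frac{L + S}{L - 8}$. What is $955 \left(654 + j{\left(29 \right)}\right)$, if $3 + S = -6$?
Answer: $\frac{13135070}{21} \approx 6.2548 \cdot 10^{5}$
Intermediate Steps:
$S = -9$ ($S = -3 - 6 = -9$)
$j{\left(L \right)} = \frac{-9 + L}{-8 + L}$ ($j{\left(L \right)} = \frac{L - 9}{L - 8} = \frac{-9 + L}{-8 + L}$)
$955 \left(654 + j{\left(29 \right)}\right) = 955 \left(654 + \frac{-9 + 29}{-8 + 29}\right) = 955 \left(654 + \frac{1}{21} \cdot 20\right) = 955 \left(654 + \frac{20}{21}\right) = 955 \cdot \frac{13754}{21} = \frac{13135070}{21}$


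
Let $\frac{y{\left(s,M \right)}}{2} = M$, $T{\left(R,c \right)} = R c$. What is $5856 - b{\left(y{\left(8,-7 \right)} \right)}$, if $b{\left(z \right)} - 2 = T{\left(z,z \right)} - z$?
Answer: $5644$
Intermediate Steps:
$y{\left(s,M \right)} = 2 M$
$b{\left(z \right)} = 2 + z^{2} - z$ ($b{\left(z \right)} = 2 - \left(z - z z\right) = 2 + \left(z^{2} - z\right) = 2 + z^{2} - z$)
$5856 - b{\left(y{\left(8,-7 \right)} \right)} = 5856 - \left(2 + \left(2 \left(-7\right)\right)^{2} - 2 \left(-7\right)\right) = 5856 - \left(2 + \left(-14\right)^{2} - -14\right) = 5856 - \left(2 + 196 + 14\right) = 5856 - 212 = 5644$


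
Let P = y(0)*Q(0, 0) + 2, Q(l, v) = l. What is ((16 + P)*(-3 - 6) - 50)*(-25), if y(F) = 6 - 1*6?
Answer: 5300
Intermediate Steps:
y(F) = 0 (y(F) = 6 - 6 = 0)
P = 2 (P = 0*0 + 2 = 0 + 2 = 2)
((16 + P)*(-3 - 6) - 50)*(-25) = ((16 + 2)*(-3 - 6) - 50)*(-25) = (18*(-9) - 50)*(-25) = (-162 - 50)*(-25) = -212*(-25) = 5300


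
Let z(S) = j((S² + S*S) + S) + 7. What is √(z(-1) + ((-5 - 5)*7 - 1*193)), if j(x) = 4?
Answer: 6*I*√7 ≈ 15.875*I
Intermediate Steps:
z(S) = 11 (z(S) = 4 + 7 = 11)
√(z(-1) + ((-5 - 5)*7 - 1*193)) = √(11 + ((-5 - 5)*7 - 1*193)) = √(11 + (-10*7 - 193)) = √(11 + (-70 - 193)) = √(11 - 263) = √(-252) = 6*I*√7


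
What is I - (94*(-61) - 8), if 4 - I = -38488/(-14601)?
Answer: 83858858/14601 ≈ 5743.4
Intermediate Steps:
I = 19916/14601 (I = 4 - (-38488)/(-14601) = 4 - (-38488)*(-1)/14601 = 4 - 1*38488/14601 = 4 - 38488/14601 = 19916/14601 ≈ 1.3640)
I - (94*(-61) - 8) = 19916/14601 - (94*(-61) - 8) = 19916/14601 - (-5734 - 8) = 19916/14601 - 1*(-5742) = 19916/14601 + 5742 = 83858858/14601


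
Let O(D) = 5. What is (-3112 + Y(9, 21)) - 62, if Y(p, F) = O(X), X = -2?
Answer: -3169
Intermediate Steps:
Y(p, F) = 5
(-3112 + Y(9, 21)) - 62 = (-3112 + 5) - 62 = -3107 - 62 = -3169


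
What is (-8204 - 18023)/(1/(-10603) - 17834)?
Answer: 278084881/189093903 ≈ 1.4706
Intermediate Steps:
(-8204 - 18023)/(1/(-10603) - 17834) = -26227/(-1/10603 - 17834) = -26227/(-189093903/10603) = -26227*(-10603/189093903) = 278084881/189093903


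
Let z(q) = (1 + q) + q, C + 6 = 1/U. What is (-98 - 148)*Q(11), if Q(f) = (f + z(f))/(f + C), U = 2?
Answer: -16728/11 ≈ -1520.7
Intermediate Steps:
C = -11/2 (C = -6 + 1/2 = -11/2 ≈ -5.5000)
z(q) = 1 + 2*q
Q(f) = (1 + 3*f)/(-11/2 + f) (Q(f) = (f + (1 + 2*f))/(f - 11/2) = (1 + 3*f)/(-11/2 + f))
(-98 - 148)*Q(11) = (-98 - 148)*(2*(1 + 3*11)/(-11 + 2*11)) = -492*(1 + 33)/(-11 + 22) = -492*34/11 = -246*68/11 = -16728/11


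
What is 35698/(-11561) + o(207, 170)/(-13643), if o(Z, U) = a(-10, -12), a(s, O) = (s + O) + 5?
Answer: -486831277/157726723 ≈ -3.0865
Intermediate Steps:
a(s, O) = 5 + O + s (a(s, O) = (O + s) + 5 = 5 + O + s)
o(Z, U) = -17 (o(Z, U) = 5 - 12 - 10 = -17)
35698/(-11561) + o(207, 170)/(-13643) = 35698/(-11561) - 17/(-13643) = 35698*(-1/11561) - 17*(-1/13643) = -35698/11561 + 17/13643 = -486831277/157726723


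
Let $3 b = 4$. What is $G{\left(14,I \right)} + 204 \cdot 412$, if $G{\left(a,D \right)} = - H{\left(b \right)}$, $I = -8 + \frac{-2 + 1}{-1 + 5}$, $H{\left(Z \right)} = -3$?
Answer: $84051$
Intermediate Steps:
$b = \frac{4}{3}$ ($b = \frac{1}{3} \cdot 4 = \frac{4}{3} \approx 1.3333$)
$I = - \frac{33}{4}$ ($I = -8 - \frac{1}{4} = - \frac{33}{4} \approx -8.25$)
$G{\left(a,D \right)} = 3$ ($G{\left(a,D \right)} = \left(-1\right) \left(-3\right) = 3$)
$G{\left(14,I \right)} + 204 \cdot 412 = 3 + 204 \cdot 412 = 3 + 84048 = 84051$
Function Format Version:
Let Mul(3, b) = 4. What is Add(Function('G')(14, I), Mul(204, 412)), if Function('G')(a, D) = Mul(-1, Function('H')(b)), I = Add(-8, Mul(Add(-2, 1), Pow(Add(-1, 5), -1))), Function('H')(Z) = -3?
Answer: 84051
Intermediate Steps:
b = Rational(4, 3) (b = Mul(Rational(1, 3), 4) = Rational(4, 3) ≈ 1.3333)
I = Rational(-33, 4) (I = Add(-8, Mul(-1, Pow(4, -1))) = Add(-8, Mul(-1, Rational(1, 4))) = Add(-8, Rational(-1, 4)) = Rational(-33, 4) ≈ -8.2500)
Function('G')(a, D) = 3 (Function('G')(a, D) = Mul(-1, -3) = 3)
Add(Function('G')(14, I), Mul(204, 412)) = Add(3, Mul(204, 412)) = Add(3, 84048) = 84051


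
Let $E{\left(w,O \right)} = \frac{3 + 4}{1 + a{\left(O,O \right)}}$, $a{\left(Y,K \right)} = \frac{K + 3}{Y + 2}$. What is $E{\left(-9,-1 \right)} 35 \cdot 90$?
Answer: $7350$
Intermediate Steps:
$a{\left(Y,K \right)} = \frac{3 + K}{2 + Y}$
$E{\left(w,O \right)} = \frac{7}{1 + \frac{3 + O}{2 + O}}$ ($E{\left(w,O \right)} = \frac{3 + 4}{1 + \frac{3 + O}{2 + O}} = \frac{7}{1 + \frac{3 + O}{2 + O}}$)
$E{\left(-9,-1 \right)} 35 \cdot 90 = \frac{7 \left(2 - 1\right)}{5 + 2 \left(-1\right)} 35 \cdot 90 = 7 \frac{1}{5 - 2} \cdot 1 \cdot 35 \cdot 90 = 7 \cdot \frac{1}{3} \cdot 1 \cdot 35 \cdot 90 = \frac{7}{3} \cdot 35 \cdot 90 = \frac{245}{3} \cdot 90 = 7350$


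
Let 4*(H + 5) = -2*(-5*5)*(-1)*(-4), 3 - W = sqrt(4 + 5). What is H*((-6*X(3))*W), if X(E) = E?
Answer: 0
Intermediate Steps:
W = 0 (W = 3 - sqrt(4 + 5) = 3 - sqrt(9) = 3 - 1*3 = 3 - 3 = 0)
H = 45 (H = -5 + (-2*(-5*5)*(-1)*(-4))/4 = -5 + (-(-50)*(-1)*(-4))/4 = -5 + (-2*25*(-4))/4 = -5 + (-50*(-4))/4 = -5 + (1/4)*200 = -5 + 50 = 45)
H*((-6*X(3))*W) = 45*(-6*3*0) = 45*(-18*0) = 45*0 = 0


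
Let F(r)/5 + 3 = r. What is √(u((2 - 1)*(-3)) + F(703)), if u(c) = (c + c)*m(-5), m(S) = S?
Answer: √3530 ≈ 59.414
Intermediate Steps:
F(r) = -15 + 5*r
u(c) = -10*c (u(c) = (c + c)*(-5) = (2*c)*(-5) = -10*c)
√(u((2 - 1)*(-3)) + F(703)) = √(-10*(2 - 1)*(-3) + (-15 + 5*703)) = √(-10*(-3) + (-15 + 3515)) = √(-10*(-3) + 3500) = √(30 + 3500) = √3530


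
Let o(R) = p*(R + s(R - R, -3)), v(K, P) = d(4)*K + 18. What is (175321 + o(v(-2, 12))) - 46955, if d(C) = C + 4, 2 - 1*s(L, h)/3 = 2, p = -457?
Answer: 127452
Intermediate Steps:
s(L, h) = 0 (s(L, h) = 6 - 3*2 = 6 - 6 = 0)
d(C) = 4 + C
v(K, P) = 18 + 8*K (v(K, P) = (4 + 4)*K + 18 = 8*K + 18 = 18 + 8*K)
o(R) = -457*R (o(R) = -457*(R + 0) = -457*R)
(175321 + o(v(-2, 12))) - 46955 = (175321 - 457*(18 + 8*(-2))) - 46955 = (175321 - 457*(18 - 16)) - 46955 = (175321 - 457*2) - 46955 = (175321 - 914) - 46955 = 174407 - 46955 = 127452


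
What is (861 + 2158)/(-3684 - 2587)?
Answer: -3019/6271 ≈ -0.48142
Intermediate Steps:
(861 + 2158)/(-3684 - 2587) = 3019/(-6271) = 3019*(-1/6271) = -3019/6271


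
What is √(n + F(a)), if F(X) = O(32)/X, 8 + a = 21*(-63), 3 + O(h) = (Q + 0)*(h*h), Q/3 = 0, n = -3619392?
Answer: 3*I*√5887946471/121 ≈ 1902.5*I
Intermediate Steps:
Q = 0 (Q = 3*0 = 0)
O(h) = -3 (O(h) = -3 + (0 + 0)*(h*h) = -3 + 0*h² = -3 + 0 = -3)
a = -1331 (a = -8 + 21*(-63) = -8 - 1323 = -1331)
F(X) = -3/X
√(n + F(a)) = √(-3619392 - 3/(-1331)) = √(-3619392 - 3*(-1/1331)) = √(-3619392 + 3/1331) = √(-4817410749/1331) = 3*I*√5887946471/121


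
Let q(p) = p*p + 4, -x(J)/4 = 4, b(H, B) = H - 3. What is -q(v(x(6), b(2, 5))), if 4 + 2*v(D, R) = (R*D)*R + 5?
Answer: -241/4 ≈ -60.250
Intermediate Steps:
b(H, B) = -3 + H
x(J) = -16 (x(J) = -4*4 = -16)
v(D, R) = 1/2 + D*R**2/2 (v(D, R) = -2 + ((R*D)*R + 5)/2 = -2 + ((D*R)*R + 5)/2 = -2 + (D*R**2 + 5)/2 = -2 + (5 + D*R**2)/2 = -2 + (5/2 + D*R**2/2) = 1/2 + D*R**2/2)
q(p) = 4 + p**2 (q(p) = p**2 + 4 = 4 + p**2)
-q(v(x(6), b(2, 5))) = -(4 + (1/2 + (1/2)*(-16)*(-3 + 2)**2)**2) = -(4 + (1/2 + (1/2)*(-16)*(-1)**2)**2) = -(4 + (1/2 + (1/2)*(-16)*1)**2) = -(4 + (1/2 - 8)**2) = -(4 + (-15/2)**2) = -(4 + 225/4) = -1*241/4 = -241/4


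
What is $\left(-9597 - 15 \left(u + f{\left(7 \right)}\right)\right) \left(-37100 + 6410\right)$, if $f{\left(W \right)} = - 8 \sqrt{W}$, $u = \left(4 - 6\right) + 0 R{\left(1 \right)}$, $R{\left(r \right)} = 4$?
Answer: $293611230 - 3682800 \sqrt{7} \approx 2.8387 \cdot 10^{8}$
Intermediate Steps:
$u = -2$ ($u = \left(4 - 6\right) + 0 \cdot 4 = \left(4 - 6\right) + 0 = -2 + 0 = -2$)
$\left(-9597 - 15 \left(u + f{\left(7 \right)}\right)\right) \left(-37100 + 6410\right) = \left(-9597 - 15 \left(-2 - 8 \sqrt{7}\right)\right) \left(-37100 + 6410\right) = \left(-9597 + \left(30 + 120 \sqrt{7}\right)\right) \left(-30690\right) = \left(-9567 + 120 \sqrt{7}\right) \left(-30690\right) = 293611230 - 3682800 \sqrt{7}$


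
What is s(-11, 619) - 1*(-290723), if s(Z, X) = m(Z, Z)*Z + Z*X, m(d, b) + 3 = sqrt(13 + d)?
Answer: 283947 - 11*sqrt(2) ≈ 2.8393e+5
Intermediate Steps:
m(d, b) = -3 + sqrt(13 + d)
s(Z, X) = X*Z + Z*(-3 + sqrt(13 + Z)) (s(Z, X) = (-3 + sqrt(13 + Z))*Z + Z*X = Z*(-3 + sqrt(13 + Z)) + X*Z = X*Z + Z*(-3 + sqrt(13 + Z)))
s(-11, 619) - 1*(-290723) = -11*(-3 + 619 + sqrt(13 - 11)) - 1*(-290723) = -11*(-3 + 619 + sqrt(2)) + 290723 = -11*(616 + sqrt(2)) + 290723 = (-6776 - 11*sqrt(2)) + 290723 = 283947 - 11*sqrt(2)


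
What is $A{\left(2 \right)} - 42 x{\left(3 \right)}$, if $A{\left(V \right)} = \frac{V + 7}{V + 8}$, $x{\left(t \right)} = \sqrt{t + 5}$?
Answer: $\frac{9}{10} - 84 \sqrt{2} \approx -117.89$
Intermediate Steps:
$x{\left(t \right)} = \sqrt{5 + t}$
$A{\left(V \right)} = \frac{7 + V}{8 + V}$
$A{\left(2 \right)} - 42 x{\left(3 \right)} = \frac{7 + 2}{8 + 2} - 42 \sqrt{5 + 3} = \frac{1}{10} \cdot 9 - 42 \sqrt{8} = \frac{1}{10} \cdot 9 - 42 \cdot 2 \sqrt{2} = \frac{9}{10} - 84 \sqrt{2}$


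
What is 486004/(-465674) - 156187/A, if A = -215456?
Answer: -15990126393/50166128672 ≈ -0.31874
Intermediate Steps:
486004/(-465674) - 156187/A = 486004/(-465674) - 156187/(-215456) = 486004*(-1/465674) - 156187*(-1/215456) = -243002/232837 + 156187/215456 = -15990126393/50166128672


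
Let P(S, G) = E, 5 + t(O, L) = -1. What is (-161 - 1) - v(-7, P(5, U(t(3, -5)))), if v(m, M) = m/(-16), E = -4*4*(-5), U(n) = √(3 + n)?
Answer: -2599/16 ≈ -162.44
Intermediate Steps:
t(O, L) = -6 (t(O, L) = -5 - 1 = -6)
E = 80 (E = -16*(-5) = 80)
P(S, G) = 80
v(m, M) = -m/16 (v(m, M) = m*(-1/16) = -m/16)
(-161 - 1) - v(-7, P(5, U(t(3, -5)))) = (-161 - 1) - (-1)*(-7)/16 = -162 - 1*7/16 = -162 - 7/16 = -2599/16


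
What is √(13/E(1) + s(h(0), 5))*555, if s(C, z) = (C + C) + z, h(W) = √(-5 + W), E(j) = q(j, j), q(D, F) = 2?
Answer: 555*√(46 + 8*I*√5)/2 ≈ 1916.1 + 359.46*I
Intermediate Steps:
E(j) = 2
s(C, z) = z + 2*C (s(C, z) = 2*C + z = z + 2*C)
√(13/E(1) + s(h(0), 5))*555 = √(13/2 + (5 + 2*√(-5 + 0)))*555 = √(13*(½) + (5 + 2*√(-5)))*555 = √(13/2 + (5 + 2*(I*√5)))*555 = √(13/2 + (5 + 2*I*√5))*555 = √(23/2 + 2*I*√5)*555 = 555*√(23/2 + 2*I*√5)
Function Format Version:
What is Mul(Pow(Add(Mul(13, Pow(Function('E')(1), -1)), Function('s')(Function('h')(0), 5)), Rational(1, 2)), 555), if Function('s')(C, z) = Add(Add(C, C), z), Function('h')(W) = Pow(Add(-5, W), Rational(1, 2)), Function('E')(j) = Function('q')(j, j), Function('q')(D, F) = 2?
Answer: Mul(Rational(555, 2), Pow(Add(46, Mul(8, I, Pow(5, Rational(1, 2)))), Rational(1, 2))) ≈ Add(1916.1, Mul(359.46, I))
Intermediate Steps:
Function('E')(j) = 2
Function('s')(C, z) = Add(z, Mul(2, C)) (Function('s')(C, z) = Add(Mul(2, C), z) = Add(z, Mul(2, C)))
Mul(Pow(Add(Mul(13, Pow(Function('E')(1), -1)), Function('s')(Function('h')(0), 5)), Rational(1, 2)), 555) = Mul(Pow(Add(Mul(13, Pow(2, -1)), Add(5, Mul(2, Pow(Add(-5, 0), Rational(1, 2))))), Rational(1, 2)), 555) = Mul(Pow(Add(Mul(13, Rational(1, 2)), Add(5, Mul(2, Pow(-5, Rational(1, 2))))), Rational(1, 2)), 555) = Mul(Pow(Add(Rational(13, 2), Add(5, Mul(2, Mul(I, Pow(5, Rational(1, 2)))))), Rational(1, 2)), 555) = Mul(Pow(Add(Rational(13, 2), Add(5, Mul(2, I, Pow(5, Rational(1, 2))))), Rational(1, 2)), 555) = Mul(Pow(Add(Rational(23, 2), Mul(2, I, Pow(5, Rational(1, 2)))), Rational(1, 2)), 555) = Mul(555, Pow(Add(Rational(23, 2), Mul(2, I, Pow(5, Rational(1, 2)))), Rational(1, 2)))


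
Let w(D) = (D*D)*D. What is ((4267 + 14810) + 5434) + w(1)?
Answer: 24512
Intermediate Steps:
w(D) = D³ (w(D) = D²*D = D³)
((4267 + 14810) + 5434) + w(1) = ((4267 + 14810) + 5434) + 1³ = (19077 + 5434) + 1 = 24511 + 1 = 24512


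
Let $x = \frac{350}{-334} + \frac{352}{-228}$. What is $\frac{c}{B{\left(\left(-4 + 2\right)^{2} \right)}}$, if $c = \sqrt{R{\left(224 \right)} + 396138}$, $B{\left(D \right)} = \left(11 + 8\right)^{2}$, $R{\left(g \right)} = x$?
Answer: $\frac{\sqrt{35894368480569}}{3436359} \approx 1.7435$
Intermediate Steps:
$x = - \frac{24671}{9519}$ ($x = 350 \left(- \frac{1}{334}\right) + 352 \left(- \frac{1}{228}\right) = - \frac{175}{167} - \frac{88}{57} = - \frac{24671}{9519} \approx -2.5918$)
$R{\left(g \right)} = - \frac{24671}{9519}$
$B{\left(D \right)} = 361$ ($B{\left(D \right)} = 19^{2} = 361$)
$c = \frac{\sqrt{35894368480569}}{9519}$ ($c = \sqrt{- \frac{24671}{9519} + 396138} = \sqrt{\frac{3770812951}{9519}} = \frac{\sqrt{35894368480569}}{9519} \approx 629.39$)
$\frac{c}{B{\left(\left(-4 + 2\right)^{2} \right)}} = \frac{\frac{1}{9519} \sqrt{35894368480569}}{361} = \frac{\sqrt{35894368480569}}{9519} \cdot \frac{1}{361} = \frac{\sqrt{35894368480569}}{3436359}$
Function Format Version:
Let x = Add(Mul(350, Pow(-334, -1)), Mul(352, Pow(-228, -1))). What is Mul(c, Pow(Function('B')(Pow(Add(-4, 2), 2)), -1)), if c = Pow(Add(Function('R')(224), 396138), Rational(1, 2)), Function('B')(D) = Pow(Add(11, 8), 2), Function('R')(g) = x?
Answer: Mul(Rational(1, 3436359), Pow(35894368480569, Rational(1, 2))) ≈ 1.7435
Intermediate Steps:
x = Rational(-24671, 9519) (x = Add(Mul(350, Rational(-1, 334)), Mul(352, Rational(-1, 228))) = Add(Rational(-175, 167), Rational(-88, 57)) = Rational(-24671, 9519) ≈ -2.5918)
Function('R')(g) = Rational(-24671, 9519)
Function('B')(D) = 361 (Function('B')(D) = Pow(19, 2) = 361)
c = Mul(Rational(1, 9519), Pow(35894368480569, Rational(1, 2))) (c = Pow(Add(Rational(-24671, 9519), 396138), Rational(1, 2)) = Pow(Rational(3770812951, 9519), Rational(1, 2)) = Mul(Rational(1, 9519), Pow(35894368480569, Rational(1, 2))) ≈ 629.39)
Mul(c, Pow(Function('B')(Pow(Add(-4, 2), 2)), -1)) = Mul(Mul(Rational(1, 9519), Pow(35894368480569, Rational(1, 2))), Pow(361, -1)) = Mul(Mul(Rational(1, 9519), Pow(35894368480569, Rational(1, 2))), Rational(1, 361)) = Mul(Rational(1, 3436359), Pow(35894368480569, Rational(1, 2)))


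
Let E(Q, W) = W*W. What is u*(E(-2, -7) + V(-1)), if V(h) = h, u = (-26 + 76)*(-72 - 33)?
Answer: -252000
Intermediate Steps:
E(Q, W) = W²
u = -5250 (u = 50*(-105) = -5250)
u*(E(-2, -7) + V(-1)) = -5250*((-7)² - 1) = -5250*(49 - 1) = -5250*48 = -252000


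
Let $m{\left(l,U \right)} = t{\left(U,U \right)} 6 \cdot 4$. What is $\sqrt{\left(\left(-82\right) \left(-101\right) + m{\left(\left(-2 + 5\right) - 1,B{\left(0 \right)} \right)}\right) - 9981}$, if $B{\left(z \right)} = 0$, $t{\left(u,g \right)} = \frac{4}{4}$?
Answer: $5 i \sqrt{67} \approx 40.927 i$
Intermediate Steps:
$t{\left(u,g \right)} = 1$ ($t{\left(u,g \right)} = 4 \cdot \frac{1}{4} = 1$)
$m{\left(l,U \right)} = 24$ ($m{\left(l,U \right)} = 1 \cdot 6 \cdot 4 = 6 \cdot 4 = 24$)
$\sqrt{\left(\left(-82\right) \left(-101\right) + m{\left(\left(-2 + 5\right) - 1,B{\left(0 \right)} \right)}\right) - 9981} = \sqrt{\left(\left(-82\right) \left(-101\right) + 24\right) - 9981} = \sqrt{\left(8282 + 24\right) - 9981} = \sqrt{8306 - 9981} = \sqrt{-1675} = 5 i \sqrt{67}$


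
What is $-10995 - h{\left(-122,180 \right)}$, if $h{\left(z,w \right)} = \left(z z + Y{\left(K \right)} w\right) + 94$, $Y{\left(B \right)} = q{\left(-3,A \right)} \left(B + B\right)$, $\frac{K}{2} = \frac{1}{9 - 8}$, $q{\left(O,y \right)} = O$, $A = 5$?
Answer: $-23813$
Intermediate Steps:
$K = 2$ ($K = \frac{2}{9 - 8} = \frac{2}{1} = 2 \cdot 1 = 2$)
$Y{\left(B \right)} = - 6 B$ ($Y{\left(B \right)} = - 3 \left(B + B\right) = - 3 \cdot 2 B = - 6 B$)
$h{\left(z,w \right)} = 94 + z^{2} - 12 w$ ($h{\left(z,w \right)} = \left(z z + \left(-6\right) 2 w\right) + 94 = \left(z^{2} - 12 w\right) + 94 = 94 + z^{2} - 12 w$)
$-10995 - h{\left(-122,180 \right)} = -10995 - \left(94 + \left(-122\right)^{2} - 2160\right) = -10995 - \left(94 + 14884 - 2160\right) = -10995 - 12818 = -23813$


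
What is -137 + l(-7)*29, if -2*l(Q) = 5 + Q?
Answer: -108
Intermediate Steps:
l(Q) = -5/2 - Q/2 (l(Q) = -(5 + Q)/2 = -5/2 - Q/2)
-137 + l(-7)*29 = -137 + (-5/2 - ½*(-7))*29 = -137 + (-5/2 + 7/2)*29 = -137 + 1*29 = -137 + 29 = -108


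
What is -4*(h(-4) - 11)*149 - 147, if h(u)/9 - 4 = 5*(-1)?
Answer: 11773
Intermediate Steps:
h(u) = -9 (h(u) = 36 + 9*(5*(-1)) = 36 + 9*(-5) = 36 - 45 = -9)
-4*(h(-4) - 11)*149 - 147 = -4*(-9 - 11)*149 - 147 = -4*(-20)*149 - 147 = 80*149 - 147 = 11920 - 147 = 11773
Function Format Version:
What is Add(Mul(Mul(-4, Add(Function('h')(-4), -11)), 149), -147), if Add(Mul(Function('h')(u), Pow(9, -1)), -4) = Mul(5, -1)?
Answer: 11773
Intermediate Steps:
Function('h')(u) = -9 (Function('h')(u) = Add(36, Mul(9, Mul(5, -1))) = Add(36, Mul(9, -5)) = Add(36, -45) = -9)
Add(Mul(Mul(-4, Add(Function('h')(-4), -11)), 149), -147) = Add(Mul(Mul(-4, Add(-9, -11)), 149), -147) = Add(Mul(Mul(-4, -20), 149), -147) = Add(Mul(80, 149), -147) = Add(11920, -147) = 11773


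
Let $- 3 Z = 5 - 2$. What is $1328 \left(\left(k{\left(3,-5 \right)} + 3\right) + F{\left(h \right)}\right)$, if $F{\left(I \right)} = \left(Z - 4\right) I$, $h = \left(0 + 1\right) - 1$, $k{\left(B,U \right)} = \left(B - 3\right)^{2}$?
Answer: $3984$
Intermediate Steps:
$Z = -1$ ($Z = - \frac{5 - 2}{3} = \left(- \frac{1}{3}\right) 3 = -1$)
$k{\left(B,U \right)} = \left(-3 + B\right)^{2}$
$h = 0$ ($h = 1 - 1 = 0$)
$F{\left(I \right)} = - 5 I$ ($F{\left(I \right)} = \left(-1 - 4\right) I = - 5 I$)
$1328 \left(\left(k{\left(3,-5 \right)} + 3\right) + F{\left(h \right)}\right) = 1328 \left(\left(\left(-3 + 3\right)^{2} + 3\right) - 0\right) = 1328 \left(\left(0^{2} + 3\right) + 0\right) = 1328 \left(\left(0 + 3\right) + 0\right) = 1328 \left(3 + 0\right) = 1328 \cdot 3 = 3984$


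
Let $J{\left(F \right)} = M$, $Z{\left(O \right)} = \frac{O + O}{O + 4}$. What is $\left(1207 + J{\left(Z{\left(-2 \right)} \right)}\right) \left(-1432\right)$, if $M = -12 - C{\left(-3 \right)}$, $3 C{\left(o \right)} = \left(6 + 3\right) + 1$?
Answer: $- \frac{5119400}{3} \approx -1.7065 \cdot 10^{6}$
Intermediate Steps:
$Z{\left(O \right)} = \frac{2 O}{4 + O}$
$C{\left(o \right)} = \frac{10}{3}$ ($C{\left(o \right)} = \frac{\left(6 + 3\right) + 1}{3} = \frac{9 + 1}{3} = \frac{1}{3} \cdot 10 = \frac{10}{3}$)
$M = - \frac{46}{3}$ ($M = -12 - \frac{10}{3} = - \frac{46}{3} \approx -15.333$)
$J{\left(F \right)} = - \frac{46}{3}$
$\left(1207 + J{\left(Z{\left(-2 \right)} \right)}\right) \left(-1432\right) = \left(1207 - \frac{46}{3}\right) \left(-1432\right) = \frac{3575}{3} \left(-1432\right) = - \frac{5119400}{3}$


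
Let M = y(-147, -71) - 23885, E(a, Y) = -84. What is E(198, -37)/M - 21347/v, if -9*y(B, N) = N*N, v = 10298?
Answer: -2344341397/1132810894 ≈ -2.0695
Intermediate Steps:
y(B, N) = -N²/9 (y(B, N) = -N*N/9 = -N²/9)
M = -220006/9 (M = -⅑*(-71)² - 23885 = -⅑*5041 - 23885 = -5041/9 - 23885 = -220006/9 ≈ -24445.)
E(198, -37)/M - 21347/v = -84/(-220006/9) - 21347/10298 = -84*(-9/220006) - 21347*1/10298 = 378/110003 - 21347/10298 = -2344341397/1132810894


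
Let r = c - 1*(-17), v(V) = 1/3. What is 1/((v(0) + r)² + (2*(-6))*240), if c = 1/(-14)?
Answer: -1764/4554695 ≈ -0.00038729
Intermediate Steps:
v(V) = ⅓
c = -1/14 ≈ -0.071429
r = 237/14 (r = -1/14 - 1*(-17) = -1/14 + 17 = 237/14 ≈ 16.929)
1/((v(0) + r)² + (2*(-6))*240) = 1/((⅓ + 237/14)² + (2*(-6))*240) = 1/((725/42)² - 12*240) = 1/(525625/1764 - 2880) = 1/(-4554695/1764) = -1764/4554695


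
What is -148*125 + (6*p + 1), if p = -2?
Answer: -18511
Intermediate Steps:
-148*125 + (6*p + 1) = -148*125 + (6*(-2) + 1) = -18500 + (-12 + 1) = -18500 - 11 = -18511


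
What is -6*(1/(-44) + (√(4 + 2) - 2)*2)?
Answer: 531/22 - 12*√6 ≈ -5.2575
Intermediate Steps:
-6*(1/(-44) + (√(4 + 2) - 2)*2) = -6*(-1/44 + (√6 - 2)*2) = -6*(-1/44 + (-2 + √6)*2) = -6*(-1/44 + (-4 + 2*√6)) = -6*(-177/44 + 2*√6) = 531/22 - 12*√6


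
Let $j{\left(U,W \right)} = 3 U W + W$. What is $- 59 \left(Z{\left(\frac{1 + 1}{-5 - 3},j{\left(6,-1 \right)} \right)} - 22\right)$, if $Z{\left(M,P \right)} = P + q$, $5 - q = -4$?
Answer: $1888$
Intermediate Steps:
$q = 9$ ($q = 5 - -4 = 5 + 4 = 9$)
$j{\left(U,W \right)} = W + 3 U W$ ($j{\left(U,W \right)} = 3 U W + W = W + 3 U W$)
$Z{\left(M,P \right)} = 9 + P$ ($Z{\left(M,P \right)} = P + 9 = 9 + P$)
$- 59 \left(Z{\left(\frac{1 + 1}{-5 - 3},j{\left(6,-1 \right)} \right)} - 22\right) = - 59 \left(\left(9 - \left(1 + 3 \cdot 6\right)\right) - 22\right) = - 59 \left(\left(9 - \left(1 + 18\right)\right) - 22\right) = - 59 \left(\left(9 - 19\right) - 22\right) = - 59 \left(-10 - 22\right) = \left(-59\right) \left(-32\right) = 1888$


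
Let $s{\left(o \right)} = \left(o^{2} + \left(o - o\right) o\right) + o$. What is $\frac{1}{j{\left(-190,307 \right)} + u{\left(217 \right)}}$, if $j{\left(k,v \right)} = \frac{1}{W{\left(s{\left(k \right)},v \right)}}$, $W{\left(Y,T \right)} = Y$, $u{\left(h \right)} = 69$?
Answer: $\frac{35910}{2477791} \approx 0.014493$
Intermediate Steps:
$s{\left(o \right)} = o + o^{2}$ ($s{\left(o \right)} = \left(o^{2} + 0 o\right) + o = \left(o^{2} + 0\right) + o = o^{2} + o = o + o^{2}$)
$j{\left(k,v \right)} = \frac{1}{k \left(1 + k\right)}$
$\frac{1}{j{\left(-190,307 \right)} + u{\left(217 \right)}} = \frac{1}{\frac{1}{\left(-190\right) \left(1 - 190\right)} + 69} = \frac{1}{- \frac{1}{190 \left(-189\right)} + 69} = \frac{1}{\left(- \frac{1}{190}\right) \left(- \frac{1}{189}\right) + 69} = \frac{1}{\frac{1}{35910} + 69} = \frac{1}{\frac{2477791}{35910}} = \frac{35910}{2477791}$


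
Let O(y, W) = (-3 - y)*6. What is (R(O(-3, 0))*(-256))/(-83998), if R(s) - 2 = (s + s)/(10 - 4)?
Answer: 256/41999 ≈ 0.0060954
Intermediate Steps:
O(y, W) = -18 - 6*y
R(s) = 2 + s/3 (R(s) = 2 + (s + s)/(10 - 4) = 2 + (2*s)/6 = 2 + (2*s)*(1/6) = 2 + s/3)
(R(O(-3, 0))*(-256))/(-83998) = ((2 + (-18 - 6*(-3))/3)*(-256))/(-83998) = ((2 + (-18 + 18)/3)*(-256))*(-1/83998) = ((2 + (1/3)*0)*(-256))*(-1/83998) = ((2 + 0)*(-256))*(-1/83998) = (2*(-256))*(-1/83998) = -512*(-1/83998) = 256/41999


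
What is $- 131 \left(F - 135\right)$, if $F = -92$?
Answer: $29737$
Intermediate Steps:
$- 131 \left(F - 135\right) = - 131 \left(-92 - 135\right) = \left(-131\right) \left(-227\right) = 29737$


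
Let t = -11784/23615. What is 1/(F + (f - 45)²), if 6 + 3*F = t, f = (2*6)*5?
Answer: 23615/5262217 ≈ 0.0044876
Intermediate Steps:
f = 60 (f = 12*5 = 60)
t = -11784/23615 (t = -11784*1/23615 = -11784/23615 ≈ -0.49900)
F = -51158/23615 (F = -2 + (⅓)*(-11784/23615) = -2 - 3928/23615 = -51158/23615 ≈ -2.1663)
1/(F + (f - 45)²) = 1/(-51158/23615 + (60 - 45)²) = 1/(-51158/23615 + 15²) = 1/(-51158/23615 + 225) = 1/(5262217/23615) = 23615/5262217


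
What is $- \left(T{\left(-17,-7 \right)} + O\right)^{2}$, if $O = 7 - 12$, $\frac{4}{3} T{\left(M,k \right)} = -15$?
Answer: $- \frac{4225}{16} \approx -264.06$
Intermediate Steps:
$T{\left(M,k \right)} = - \frac{45}{4}$ ($T{\left(M,k \right)} = \frac{3}{4} \left(-15\right) = - \frac{45}{4}$)
$O = -5$ ($O = 7 - 12 = -5$)
$- \left(T{\left(-17,-7 \right)} + O\right)^{2} = - \left(- \frac{45}{4} - 5\right)^{2} = - \left(- \frac{65}{4}\right)^{2} = \left(-1\right) \frac{4225}{16} = - \frac{4225}{16}$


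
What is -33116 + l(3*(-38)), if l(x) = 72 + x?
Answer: -33158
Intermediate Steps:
-33116 + l(3*(-38)) = -33116 + (72 + 3*(-38)) = -33116 + (72 - 114) = -33116 - 42 = -33158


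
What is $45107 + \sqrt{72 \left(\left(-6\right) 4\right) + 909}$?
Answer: $45107 + 3 i \sqrt{91} \approx 45107.0 + 28.618 i$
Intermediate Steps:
$45107 + \sqrt{72 \left(\left(-6\right) 4\right) + 909} = 45107 + \sqrt{72 \left(-24\right) + 909} = 45107 + \sqrt{-1728 + 909} = 45107 + \sqrt{-819} = 45107 + 3 i \sqrt{91}$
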